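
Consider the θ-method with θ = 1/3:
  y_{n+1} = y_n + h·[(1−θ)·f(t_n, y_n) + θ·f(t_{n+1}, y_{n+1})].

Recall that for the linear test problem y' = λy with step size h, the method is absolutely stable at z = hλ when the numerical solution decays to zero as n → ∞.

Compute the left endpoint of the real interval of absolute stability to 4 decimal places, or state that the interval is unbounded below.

On y'=λy, z=hλ:
  y_{n+1} = y_n + z·[2/3·y_n + 1/3·y_{n+1}] ⇒ (1 − 1/3z)y_{n+1} = (1 + 2/3z)y_n
  ⇒ R(z) = (1 + 2/3z)/(1 − 1/3z).

Boundary: |R(x)|=1, x<0.
x=-1.69: |R|=0.0810
R=−1: 1+2/3x = −1+1/3x ⇒ -1/3x=2 ⇒ x=2/(-1/3)=-6.0000
Confirm numerically:
  x=-4.434: |R|=0.78935 <1
  x=-2.683: |R|=0.41633 <1
  x=-2.678: |R|=0.41493 <1
  x=-6.582: |R|=1.06074 >1
  x=-6.221: |R|=1.02397 >1
  x=-6.037: |R|=1.00409 >1
Interval (-6.0000, 0).

z* = -6.0000.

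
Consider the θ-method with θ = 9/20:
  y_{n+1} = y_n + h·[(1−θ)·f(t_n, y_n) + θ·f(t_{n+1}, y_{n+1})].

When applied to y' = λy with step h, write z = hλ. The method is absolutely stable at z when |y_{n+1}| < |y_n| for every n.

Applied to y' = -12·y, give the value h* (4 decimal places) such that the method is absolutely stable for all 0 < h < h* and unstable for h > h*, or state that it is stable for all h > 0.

Set f=λy, z=hλ:
  y_{n+1} = y_n + z·[11/20·y_n + 9/20·y_{n+1}] ⇒ (1 − 9/20z)y_{n+1} = (1 + 11/20z)y_n
  ⇒ R(z) = (1 + 11/20z)/(1 − 9/20z).

Need |R(x)|<1, x<0.
x=-1.47: |R|=0.1153
R=−1: 1+11/20x = −1+9/20x ⇒ -1/10x=2 ⇒ x=2/(-1/10)=-20.0000
Confirm numerically:
  x=-18.919: |R|=0.98864 <1
  x=-17.826: |R|=0.97590 <1
  x=-10.124: |R|=0.82224 <1
  x=-9.180: |R|=0.78912 <1
  x=-20.261: |R|=1.00258 >1
  x=-20.137: |R|=1.00136 >1
  x=-20.077: |R|=1.00077 >1
Interval (-20.0000, 0).

(-20.0000,0); λ=-12 ⇒ h* = (20)/12 = 1.6667.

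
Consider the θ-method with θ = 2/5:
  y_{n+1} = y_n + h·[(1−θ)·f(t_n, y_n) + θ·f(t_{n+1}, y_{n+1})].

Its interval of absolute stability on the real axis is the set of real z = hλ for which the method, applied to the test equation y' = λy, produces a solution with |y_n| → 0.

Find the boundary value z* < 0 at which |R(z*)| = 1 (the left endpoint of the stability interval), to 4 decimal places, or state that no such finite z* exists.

On y'=λy, z=hλ:
  y_{n+1} = y_n + z·[3/5·y_n + 2/5·y_{n+1}] ⇒ (1 − 2/5z)y_{n+1} = (1 + 3/5z)y_n
  so R(z) = (1 + 3/5z)/(1 − 2/5z).

Find x<0 with |R(x)|<1.
x=-0.65: |R|=0.4841
R=−1: 1+3/5x = −1+2/5x ⇒ -1/5x=2 ⇒ x=2/(-1/5)=-10.0000
Confirm numerically:
  x=-8.500: |R|=0.93182 <1
  x=-6.020: |R|=0.76643 <1
  x=-5.063: |R|=0.67361 <1
  x=-10.411: |R|=1.01592 >1
  x=-10.322: |R|=1.01256 >1
Interval (-10.0000, 0).

z* = -10.0000.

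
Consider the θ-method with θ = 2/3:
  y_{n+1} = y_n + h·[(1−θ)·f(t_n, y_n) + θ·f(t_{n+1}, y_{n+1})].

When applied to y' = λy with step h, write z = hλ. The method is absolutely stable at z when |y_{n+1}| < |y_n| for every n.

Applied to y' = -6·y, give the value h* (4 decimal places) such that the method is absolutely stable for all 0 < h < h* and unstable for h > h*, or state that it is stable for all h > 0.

On y'=λy, z=hλ:
  y_{n+1} = y_n + z·[1/3·y_n + 2/3·y_{n+1}] ⇒ (1 − 2/3z)y_{n+1} = (1 + 1/3z)y_n
  so R(z) = (1 + 1/3z)/(1 − 2/3z).

Boundary: |R(x)|=1, x<0.
x=-0.86: |R|=0.4534
x=-2: |R|=0.1429
x=-10: |R|=0.3043
x=-100: |R|=0.4778
θ=2/3≥1/2 ⇒ |1+1/3x|<|1−2/3x| ∀x<0 ⇒ stable on all of ℝ⁻.

(−∞, 0) — no finite endpoint. Any h>0 works for λ=-6.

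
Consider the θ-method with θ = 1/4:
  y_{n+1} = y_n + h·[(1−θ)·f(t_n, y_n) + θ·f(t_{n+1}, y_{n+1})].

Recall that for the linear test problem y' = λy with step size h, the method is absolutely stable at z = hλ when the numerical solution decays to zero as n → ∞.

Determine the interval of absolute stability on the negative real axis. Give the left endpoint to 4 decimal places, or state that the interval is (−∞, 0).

With y'=λy (z=hλ):
  y_{n+1} = y_n + z·[3/4·y_n + 1/4·y_{n+1}] ⇒ (1 − 1/4z)y_{n+1} = (1 + 3/4z)y_n
  Hence R(z) = (1 + 3/4z)/(1 − 1/4z).

Boundary: |R(x)|=1, x<0.
x=-0.91: |R|=0.2587
R=−1: 1+3/4x = −1+1/4x ⇒ -1/2x=2 ⇒ x=2/(-1/2)=-4.0000
Confirm numerically:
  x=-2.714: |R|=0.61692 <1
  x=-2.410: |R|=0.50390 <1
  x=-1.643: |R|=0.16463 <1
  x=-4.510: |R|=1.11986 >1
  x=-4.333: |R|=1.07992 >1
Interval (-4.0000, 0).

(-4.0000, 0).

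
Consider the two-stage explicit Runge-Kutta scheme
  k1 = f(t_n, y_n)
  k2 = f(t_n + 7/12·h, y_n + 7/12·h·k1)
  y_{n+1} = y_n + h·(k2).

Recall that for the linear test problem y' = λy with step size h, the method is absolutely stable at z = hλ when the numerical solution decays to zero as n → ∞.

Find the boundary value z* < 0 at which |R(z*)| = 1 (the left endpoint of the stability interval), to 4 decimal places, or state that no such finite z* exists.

left endpoint -1.7143.

On y'=λy, z=hλ:
  k1=λy_n ⇒ h·k1=z·y_n;  k2=λ(1+7/12z)y_n ⇒ h·k2=z(1+7/12z)y_n
  y_{n+1}/y_n = 1 + z(1+7/12z) = 1 + z + 7/12z²
  ⇒ R(z) = 1 + z + 7/12z².

Need |R(x)|<1, x<0.
x=-0.37: |R|=0.7099
R=1: x+7/12x²=0 ⇒ x=−12/7=-1.7143; min R=1−1/(4·7/12)=0.5714>−1
Confirm numerically:
  x=-1.690: |R|=0.97606 <1
  x=-1.157: |R|=0.62388 <1
  x=-1.067: |R|=0.59712 <1
  x=-2.074: |R|=1.43519 >1
  x=-1.808: |R|=1.09884 >1
Stable set (-1.7143, 0).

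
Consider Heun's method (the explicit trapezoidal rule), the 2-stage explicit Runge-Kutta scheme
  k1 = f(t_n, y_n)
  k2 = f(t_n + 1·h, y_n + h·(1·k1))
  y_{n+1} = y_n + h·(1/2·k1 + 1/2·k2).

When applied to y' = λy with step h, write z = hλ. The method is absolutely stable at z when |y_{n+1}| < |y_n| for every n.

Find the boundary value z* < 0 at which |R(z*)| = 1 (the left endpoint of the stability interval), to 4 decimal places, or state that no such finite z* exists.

z* = -2.0000.

With y'=λy (z=hλ):
  order 2, 2-stage ⇒ R(z)=1+z+z^2/2
  (e.g. R(-1.75)=0.78125, |R|=0.78125)

Boundary: |R(x)|=1, x<0.
x=-1.75: |R|=0.7812
|R(-2.37)|=1.4385 |R(-1.61)|=0.6861 |R(-1.57)|=0.6624
Bisect:
  x_lo=-2.4479 |R|=1.5482  x_hi=-0.2446 |R|=0.7853
  mid=-1.34626 |R|=0.55995 →hi
  mid=-1.89709 |R|=0.90238 →hi
  mid=-2.17250 |R|=1.18738 →lo
  mid=-2.03479 |R|=1.03540 →lo
  mid=-1.96594 |R|=0.96652 →hi
  mid=-2.00037 |R|=1.00037 →lo
  mid=-1.98315 |R|=0.98330 →hi
  mid=-1.99176 |R|=0.99179 →hi
  mid=-1.99606 |R|=0.99607 →hi
  ...
  [-2.00010,-1.99996] ⇒ x*=-2.0000
Interval (-2.0000, 0).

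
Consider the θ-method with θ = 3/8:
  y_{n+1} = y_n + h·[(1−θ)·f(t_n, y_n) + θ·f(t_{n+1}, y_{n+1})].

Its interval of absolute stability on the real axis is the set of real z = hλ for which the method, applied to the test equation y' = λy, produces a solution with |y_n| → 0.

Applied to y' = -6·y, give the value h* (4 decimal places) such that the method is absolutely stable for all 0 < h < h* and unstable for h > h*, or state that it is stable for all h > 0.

(-8.0000,0); λ=-6 ⇒ h* = (8)/6 = 1.3333.

Set f=λy, z=hλ:
  y_{n+1} = y_n + z·[5/8·y_n + 3/8·y_{n+1}] ⇒ (1 − 3/8z)y_{n+1} = (1 + 5/8z)y_n
  Hence R(z) = (1 + 5/8z)/(1 − 3/8z).

Find x<0 with |R(x)|<1.
x=-0.89: |R|=0.3327
R=−1: 1+5/8x = −1+3/8x ⇒ -1/4x=2 ⇒ x=2/(-1/4)=-8.0000
Confirm numerically:
  x=-6.618: |R|=0.90077 <1
  x=-6.074: |R|=0.85310 <1
  x=-4.620: |R|=0.69076 <1
  x=-3.567: |R|=0.52591 <1
  x=-8.148: |R|=1.00912 >1
  x=-8.093: |R|=1.00576 >1
Stable set (-8.0000, 0).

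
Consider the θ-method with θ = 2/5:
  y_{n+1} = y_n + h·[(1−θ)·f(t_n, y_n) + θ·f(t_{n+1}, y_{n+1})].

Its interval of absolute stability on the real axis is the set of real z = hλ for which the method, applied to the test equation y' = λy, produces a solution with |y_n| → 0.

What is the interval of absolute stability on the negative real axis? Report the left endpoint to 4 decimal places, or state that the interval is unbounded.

z∈(-10.0000,0).

With y'=λy (z=hλ):
  y_{n+1} = y_n + z·[3/5·y_n + 2/5·y_{n+1}] ⇒ (1 − 2/5z)y_{n+1} = (1 + 3/5z)y_n
  so R(z) = (1 + 3/5z)/(1 − 2/5z).

Boundary: |R(x)|=1, x<0.
x=-0.64: |R|=0.4904
R=−1: 1+3/5x = −1+2/5x ⇒ -1/5x=2 ⇒ x=2/(-1/5)=-10.0000
Confirm numerically:
  x=-9.976: |R|=0.99904 <1
  x=-8.169: |R|=0.91419 <1
  x=-6.185: |R|=0.78037 <1
  x=-10.545: |R|=1.02089 >1
  x=-10.212: |R|=1.00834 >1
Interval (-10.0000, 0).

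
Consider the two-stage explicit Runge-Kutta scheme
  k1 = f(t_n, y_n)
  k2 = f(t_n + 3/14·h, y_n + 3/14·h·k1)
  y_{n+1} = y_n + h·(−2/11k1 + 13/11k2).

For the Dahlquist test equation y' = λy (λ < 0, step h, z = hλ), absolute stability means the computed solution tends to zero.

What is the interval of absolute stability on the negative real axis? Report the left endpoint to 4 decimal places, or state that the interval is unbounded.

With y'=λy (z=hλ):
  k1=λy_n ⇒ h·k1=z·y_n;  k2=λ(1+3/14z)y_n ⇒ h·k2=z(1+3/14z)y_n
  y_{n+1}/y_n = 1 − 2/11z + 13/11z(1+3/14z) = 1 + z + 39/154z²
  Hence R(z) = 1 + z + 39/154z².

Boundary: |R(x)|=1, x<0.
x=-1.45: |R|=0.0825
R=1: x+39/154x²=0 ⇒ x=−154/39=-3.9487; min R=1−1/(4·39/154)=0.0128>−1
Confirm numerically:
  x=-3.776: |R|=0.83484 <1
  x=-3.762: |R|=0.82211 <1
  x=-2.645: |R|=0.12672 <1
  x=-4.500: |R|=1.62825 >1
  x=-4.404: |R|=1.50778 >1
  x=-4.160: |R|=1.22259 >1
Stable set (-3.9487, 0).

(-3.9487, 0).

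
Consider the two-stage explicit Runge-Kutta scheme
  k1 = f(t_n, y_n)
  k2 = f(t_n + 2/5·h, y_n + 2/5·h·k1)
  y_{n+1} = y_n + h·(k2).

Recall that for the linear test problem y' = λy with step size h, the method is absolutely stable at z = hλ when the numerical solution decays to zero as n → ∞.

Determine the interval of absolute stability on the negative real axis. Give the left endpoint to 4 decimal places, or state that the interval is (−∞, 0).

On y'=λy, z=hλ:
  k1=λy_n ⇒ h·k1=z·y_n;  k2=λ(1+2/5z)y_n ⇒ h·k2=z(1+2/5z)y_n
  y_{n+1}/y_n = 1 + z(1+2/5z) = 1 + z + 2/5z²
  Hence R(z) = 1 + z + 2/5z².

Boundary: |R(x)|=1, x<0.
x=-0.34: |R|=0.7062
R=1: x+2/5x²=0 ⇒ x=−5/2=-2.5000; min R=1−1/(4·2/5)=0.3750>−1
Confirm numerically:
  x=-2.479: |R|=0.97918 <1
  x=-2.426: |R|=0.92819 <1
  x=-2.254: |R|=0.77821 <1
  x=-3.046: |R|=1.66525 >1
  x=-3.024: |R|=1.63383 >1
  x=-2.984: |R|=1.57770 >1
So |R|<1 on (-2.5000, 0).

(-2.5000, 0).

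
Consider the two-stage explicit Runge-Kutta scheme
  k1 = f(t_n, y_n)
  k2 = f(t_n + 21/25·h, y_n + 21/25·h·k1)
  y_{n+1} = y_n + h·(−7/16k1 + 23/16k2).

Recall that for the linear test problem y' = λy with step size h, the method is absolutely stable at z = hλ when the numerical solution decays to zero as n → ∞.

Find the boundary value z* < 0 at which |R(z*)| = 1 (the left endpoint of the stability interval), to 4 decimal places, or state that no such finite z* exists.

left endpoint -0.8282.

Test eqn y'=λy, z=hλ:
  k1=λy_n ⇒ h·k1=z·y_n;  k2=λ(1+21/25z)y_n ⇒ h·k2=z(1+21/25z)y_n
  y_{n+1}/y_n = 1 − 7/16z + 23/16z(1+21/25z) = 1 + z + 483/400z²
  Hence R(z) = 1 + z + 483/400z².

Find x<0 with |R(x)|<1.
x=-1.17: |R|=1.4829
R=1: x+483/400x²=0 ⇒ x=−400/483=-0.8282; min R=1−1/(4·483/400)=0.7930>−1
Confirm numerically:
  x=-0.628: |R|=0.84822 <1
  x=-0.581: |R|=0.82660 <1
  x=-0.551: |R|=0.81560 <1
  x=-0.460: |R|=0.79551 <1
  x=-1.336: |R|=1.81926 >1
  x=-1.121: |R|=1.39639 >1
So |R|<1 on (-0.8282, 0).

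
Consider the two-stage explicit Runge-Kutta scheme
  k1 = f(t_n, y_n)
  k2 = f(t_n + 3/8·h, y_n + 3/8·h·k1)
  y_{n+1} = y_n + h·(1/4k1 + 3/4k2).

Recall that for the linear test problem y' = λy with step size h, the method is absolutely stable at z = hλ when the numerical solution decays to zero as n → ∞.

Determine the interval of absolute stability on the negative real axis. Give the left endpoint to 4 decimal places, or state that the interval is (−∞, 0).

(-3.5556, 0).

Test eqn y'=λy, z=hλ:
  k1=λy_n ⇒ h·k1=z·y_n;  k2=λ(1+3/8z)y_n ⇒ h·k2=z(1+3/8z)y_n
  y_{n+1}/y_n = 1 + 1/4z + 3/4z(1+3/8z) = 1 + z + 9/32z²
  R(z) = 1 + z + 9/32z².

Find x<0 with |R(x)|<1.
x=-1.64: |R|=0.1164
R=1: x+9/32x²=0 ⇒ x=−32/9=-3.5556; min R=1−1/(4·9/32)=0.1111>−1
Confirm numerically:
  x=-3.333: |R|=0.79138 <1
  x=-3.308: |R|=0.76968 <1
  x=-3.246: |R|=0.71740 <1
  x=-2.222: |R|=0.16661 <1
  x=-4.103: |R|=1.63173 >1
  x=-4.021: |R|=1.52637 >1
Stable set (-3.5556, 0).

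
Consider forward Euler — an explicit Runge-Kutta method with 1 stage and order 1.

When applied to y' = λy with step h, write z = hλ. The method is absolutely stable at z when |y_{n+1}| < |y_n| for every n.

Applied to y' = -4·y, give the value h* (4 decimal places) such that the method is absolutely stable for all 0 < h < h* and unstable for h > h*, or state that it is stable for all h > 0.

Test eqn y'=λy, z=hλ:
  order 1, 1-stage ⇒ R(z)=1+z
  (e.g. R(-1.07)=-0.07000, |R|=0.07000)

Solve |R(x)|<1 on ℝ⁻.
x=-1.07: |R|=0.0700
|R(-2.06)|=1.0600 |R(-1.95)|=0.9500 |R(-1.49)|=0.4900
Bisect:
  x_lo=-2.6750 |R|=1.6750  x_hi=-0.1308 |R|=0.8692
  mid=-1.40291 |R|=0.40291 →hi
  mid=-2.03896 |R|=1.03896 →lo
  mid=-1.72093 |R|=0.72093 →hi
  mid=-1.87995 |R|=0.87995 →hi
  mid=-1.95946 |R|=0.95946 →hi
  mid=-1.99921 |R|=0.99921 →hi
  mid=-2.01909 |R|=1.01909 →lo
  mid=-2.00915 |R|=1.00915 →lo
  mid=-2.00418 |R|=1.00418 →lo
  ...
  [-2.00014,-1.99999] ⇒ x*=-2.0000
Stable set (-2.0000, 0).

(-2.0000,0); λ=-4 ⇒ h* = 0.5000.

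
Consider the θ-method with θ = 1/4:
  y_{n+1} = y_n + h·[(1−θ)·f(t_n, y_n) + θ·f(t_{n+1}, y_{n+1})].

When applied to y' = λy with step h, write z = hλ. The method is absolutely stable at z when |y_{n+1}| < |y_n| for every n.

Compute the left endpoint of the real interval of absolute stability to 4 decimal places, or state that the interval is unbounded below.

Test eqn y'=λy, z=hλ:
  y_{n+1} = y_n + z·[3/4·y_n + 1/4·y_{n+1}] ⇒ (1 − 1/4z)y_{n+1} = (1 + 3/4z)y_n
  R(z) = (1 + 3/4z)/(1 − 1/4z).

Find x<0 with |R(x)|<1.
x=-1.19: |R|=0.0829
R=−1: 1+3/4x = −1+1/4x ⇒ -1/2x=2 ⇒ x=2/(-1/2)=-4.0000
Confirm numerically:
  x=-3.081: |R|=0.74043 <1
  x=-1.920: |R|=0.29730 <1
  x=-1.704: |R|=0.19495 <1
  x=-4.360: |R|=1.08612 >1
  x=-4.212: |R|=1.05163 >1
Interval (-4.0000, 0).

left endpoint -4.0000.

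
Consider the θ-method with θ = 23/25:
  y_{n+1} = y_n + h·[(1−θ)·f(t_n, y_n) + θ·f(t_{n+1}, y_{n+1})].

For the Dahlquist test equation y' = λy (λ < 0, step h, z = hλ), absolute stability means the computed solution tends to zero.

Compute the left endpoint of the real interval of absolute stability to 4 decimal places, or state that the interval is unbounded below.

interval (−∞, 0).

Set f=λy, z=hλ:
  y_{n+1} = y_n + z·[2/25·y_n + 23/25·y_{n+1}] ⇒ (1 − 23/25z)y_{n+1} = (1 + 2/25z)y_n
  R(z) = (1 + 2/25z)/(1 − 23/25z).

Find x<0 with |R(x)|<1.
x=-0.68: |R|=0.5817
x=-2: |R|=0.2958
x=-10: |R|=0.0196
x=-100: |R|=0.0753
θ=23/25≥1/2 ⇒ |1+2/25x|<|1−23/25x| ∀x<0 ⇒ stable on all of ℝ⁻.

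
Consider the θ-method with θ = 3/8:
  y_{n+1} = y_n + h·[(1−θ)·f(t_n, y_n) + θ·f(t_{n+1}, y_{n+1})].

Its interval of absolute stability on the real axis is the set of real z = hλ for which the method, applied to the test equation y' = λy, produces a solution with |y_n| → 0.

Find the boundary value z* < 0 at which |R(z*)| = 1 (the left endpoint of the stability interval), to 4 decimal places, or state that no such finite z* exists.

left endpoint -8.0000.

Test eqn y'=λy, z=hλ:
  y_{n+1} = y_n + z·[5/8·y_n + 3/8·y_{n+1}] ⇒ (1 − 3/8z)y_{n+1} = (1 + 5/8z)y_n
  Hence R(z) = (1 + 5/8z)/(1 − 3/8z).

Boundary: |R(x)|=1, x<0.
x=-1.43: |R|=0.0692
R=−1: 1+5/8x = −1+3/8x ⇒ -1/4x=2 ⇒ x=2/(-1/4)=-8.0000
Confirm numerically:
  x=-6.820: |R|=0.91708 <1
  x=-5.063: |R|=0.74669 <1
  x=-4.697: |R|=0.70096 <1
  x=-3.757: |R|=0.55965 <1
  x=-8.363: |R|=1.02194 >1
  x=-8.307: |R|=1.01865 >1
So |R|<1 on (-8.0000, 0).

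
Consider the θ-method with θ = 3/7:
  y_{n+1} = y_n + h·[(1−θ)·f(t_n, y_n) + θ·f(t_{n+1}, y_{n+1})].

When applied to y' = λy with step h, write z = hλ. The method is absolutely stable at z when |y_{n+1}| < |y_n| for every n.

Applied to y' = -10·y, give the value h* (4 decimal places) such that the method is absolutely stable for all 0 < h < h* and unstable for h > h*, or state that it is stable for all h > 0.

(-14.0000,0); λ=-10 ⇒ h* = (14)/10 = 1.4000.

On y'=λy, z=hλ:
  y_{n+1} = y_n + z·[4/7·y_n + 3/7·y_{n+1}] ⇒ (1 − 3/7z)y_{n+1} = (1 + 4/7z)y_n
  so R(z) = (1 + 4/7z)/(1 − 3/7z).

Solve |R(x)|<1 on ℝ⁻.
x=-0.57: |R|=0.5419
R=−1: 1+4/7x = −1+3/7x ⇒ -1/7x=2 ⇒ x=2/(-1/7)=-14.0000
Confirm numerically:
  x=-9.613: |R|=0.87759 <1
  x=-8.906: |R|=0.84892 <1
  x=-7.547: |R|=0.78229 <1
  x=-5.938: |R|=0.67510 <1
  x=-14.294: |R|=1.00589 >1
  x=-14.292: |R|=1.00585 >1
  x=-14.252: |R|=1.00506 >1
Stable set (-14.0000, 0).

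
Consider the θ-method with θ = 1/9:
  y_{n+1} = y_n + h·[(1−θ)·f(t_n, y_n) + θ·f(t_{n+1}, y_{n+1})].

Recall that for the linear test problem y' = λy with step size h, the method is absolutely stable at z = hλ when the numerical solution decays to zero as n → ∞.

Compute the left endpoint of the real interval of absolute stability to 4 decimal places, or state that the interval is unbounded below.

z* = -2.5714.

Set f=λy, z=hλ:
  y_{n+1} = y_n + z·[8/9·y_n + 1/9·y_{n+1}] ⇒ (1 − 1/9z)y_{n+1} = (1 + 8/9z)y_n
  R(z) = (1 + 8/9z)/(1 − 1/9z).

Find x<0 with |R(x)|<1.
x=-0.63: |R|=0.4112
R=−1: 1+8/9x = −1+1/9x ⇒ -7/9x=2 ⇒ x=2/(-7/9)=-2.5714
Confirm numerically:
  x=-1.666: |R|=0.40578 <1
  x=-1.656: |R|=0.39865 <1
  x=-1.147: |R|=0.01735 <1
  x=-3.053: |R|=1.27968 >1
  x=-2.884: |R|=1.18411 >1
  x=-2.742: |R|=1.10169 >1
So |R|<1 on (-2.5714, 0).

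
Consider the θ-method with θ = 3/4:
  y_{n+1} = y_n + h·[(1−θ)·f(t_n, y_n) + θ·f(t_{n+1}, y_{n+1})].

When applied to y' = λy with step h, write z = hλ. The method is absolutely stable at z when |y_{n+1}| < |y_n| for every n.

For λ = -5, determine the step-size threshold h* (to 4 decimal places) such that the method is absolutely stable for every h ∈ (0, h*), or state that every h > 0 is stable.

(−∞, 0) — no finite endpoint. Any h>0 works for λ=-5.

Set f=λy, z=hλ:
  y_{n+1} = y_n + z·[1/4·y_n + 3/4·y_{n+1}] ⇒ (1 − 3/4z)y_{n+1} = (1 + 1/4z)y_n
  so R(z) = (1 + 1/4z)/(1 − 3/4z).

Solve |R(x)|<1 on ℝ⁻.
x=-1.22: |R|=0.3629
x=-2: |R|=0.2000
x=-10: |R|=0.1765
x=-100: |R|=0.3158
θ=3/4≥1/2 ⇒ |1+1/4x|<|1−3/4x| ∀x<0 ⇒ interval (−∞,0).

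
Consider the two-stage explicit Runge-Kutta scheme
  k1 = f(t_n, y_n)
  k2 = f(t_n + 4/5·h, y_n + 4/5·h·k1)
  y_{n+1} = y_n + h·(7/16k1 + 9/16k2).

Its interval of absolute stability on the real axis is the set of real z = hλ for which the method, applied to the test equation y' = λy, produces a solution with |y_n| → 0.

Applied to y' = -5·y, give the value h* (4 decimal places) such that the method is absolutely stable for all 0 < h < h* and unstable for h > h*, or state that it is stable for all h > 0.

(-2.2222,0); λ=-5 ⇒ h* = (20/9)/5 = 0.4444.

On y'=λy, z=hλ:
  k1=λy_n ⇒ h·k1=z·y_n;  k2=λ(1+4/5z)y_n ⇒ h·k2=z(1+4/5z)y_n
  y_{n+1}/y_n = 1 + 7/16z + 9/16z(1+4/5z) = 1 + z + 9/20z²
  R(z) = 1 + z + 9/20z².

Find x<0 with |R(x)|<1.
x=-1.02: |R|=0.4482
R=1: x+9/20x²=0 ⇒ x=−20/9=-2.2222; min R=1−1/(4·9/20)=0.4444>−1
Confirm numerically:
  x=-1.973: |R|=0.77873 <1
  x=-1.777: |R|=0.64398 <1
  x=-1.120: |R|=0.44448 <1
  x=-2.783: |R|=1.70229 >1
  x=-2.379: |R|=1.16784 >1
  x=-2.328: |R|=1.11081 >1
So |R|<1 on (-2.2222, 0).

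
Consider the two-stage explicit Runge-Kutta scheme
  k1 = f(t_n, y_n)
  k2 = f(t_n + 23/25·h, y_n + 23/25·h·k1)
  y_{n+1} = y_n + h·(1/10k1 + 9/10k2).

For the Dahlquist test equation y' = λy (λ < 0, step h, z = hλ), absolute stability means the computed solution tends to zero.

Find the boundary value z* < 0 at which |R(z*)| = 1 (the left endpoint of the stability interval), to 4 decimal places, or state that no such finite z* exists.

z* = -1.2077.

With y'=λy (z=hλ):
  k1=λy_n ⇒ h·k1=z·y_n;  k2=λ(1+23/25z)y_n ⇒ h·k2=z(1+23/25z)y_n
  y_{n+1}/y_n = 1 + 1/10z + 9/10z(1+23/25z) = 1 + z + 207/250z²
  ⇒ R(z) = 1 + z + 207/250z².

Boundary: |R(x)|=1, x<0.
x=-0.44: |R|=0.7203
R=1: x+207/250x²=0 ⇒ x=−250/207=-1.2077; min R=1−1/(4·207/250)=0.6981>−1
Confirm numerically:
  x=-0.868: |R|=0.75584 <1
  x=-0.796: |R|=0.72863 <1
  x=-0.674: |R|=0.70214 <1
  x=-1.642: |R|=1.59042 >1
  x=-1.379: |R|=1.19556 >1
Stable set (-1.2077, 0).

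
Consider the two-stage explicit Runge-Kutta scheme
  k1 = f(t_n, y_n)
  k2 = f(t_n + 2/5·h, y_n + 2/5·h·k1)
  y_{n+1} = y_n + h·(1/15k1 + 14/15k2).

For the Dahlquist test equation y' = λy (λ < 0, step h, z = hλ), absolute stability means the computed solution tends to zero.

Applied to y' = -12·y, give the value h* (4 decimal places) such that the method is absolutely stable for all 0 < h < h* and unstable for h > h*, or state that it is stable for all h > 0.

(-2.6786,0); λ=-12 ⇒ h* = (75/28)/12 = 0.2232.

Test eqn y'=λy, z=hλ:
  k1=λy_n ⇒ h·k1=z·y_n;  k2=λ(1+2/5z)y_n ⇒ h·k2=z(1+2/5z)y_n
  y_{n+1}/y_n = 1 + 1/15z + 14/15z(1+2/5z) = 1 + z + 28/75z²
  Hence R(z) = 1 + z + 28/75z².

Solve |R(x)|<1 on ℝ⁻.
x=-0.51: |R|=0.5871
R=1: x+28/75x²=0 ⇒ x=−75/28=-2.6786; min R=1−1/(4·28/75)=0.3304>−1
Confirm numerically:
  x=-1.843: |R|=0.42508 <1
  x=-1.438: |R|=0.33400 <1
  x=-1.334: |R|=0.33037 <1
  x=-3.251: |R|=1.69476 >1
  x=-2.890: |R|=1.22812 >1
Interval (-2.6786, 0).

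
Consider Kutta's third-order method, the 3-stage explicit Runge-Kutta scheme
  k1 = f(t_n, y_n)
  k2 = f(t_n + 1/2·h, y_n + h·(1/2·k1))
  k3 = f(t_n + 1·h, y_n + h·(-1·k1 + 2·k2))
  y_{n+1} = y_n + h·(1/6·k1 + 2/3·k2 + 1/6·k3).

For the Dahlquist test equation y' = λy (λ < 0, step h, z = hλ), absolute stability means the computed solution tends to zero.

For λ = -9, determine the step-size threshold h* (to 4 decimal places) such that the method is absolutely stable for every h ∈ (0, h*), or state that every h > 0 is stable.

Set f=λy, z=hλ:
  order 3, 3-stage ⇒ R(z)=1+z+z^2/2+z^3/6
  (e.g. R(-0.97)=0.34834, |R|=0.34834)

Need |R(x)|<1, x<0.
x=-0.97: |R|=0.3483
|R(-2.77)|=1.4759 |R(-2.48)|=0.9470 |R(-1.9)|=0.2382
Bisect:
  x_lo=-3.3027 |R|=2.8530  x_hi=-0.2864 |R|=0.7507
  mid=-1.79457 |R|=0.14756 →hi
  mid=-2.54863 |R|=1.05999 →lo
  mid=-2.17160 |R|=0.52050 →hi
  mid=-2.36012 |R|=0.76607 →hi
  mid=-2.45437 |R|=0.90657 →hi
  mid=-2.50150 |R|=0.98161 →hi
  mid=-2.52507 |R|=1.02037 →lo
  ...
  [-2.51292,-2.51273] ⇒ x*=-2.5127
So |R|<1 on (-2.5127, 0).

(-2.5127,0); λ=-9 ⇒ h* = 0.2792.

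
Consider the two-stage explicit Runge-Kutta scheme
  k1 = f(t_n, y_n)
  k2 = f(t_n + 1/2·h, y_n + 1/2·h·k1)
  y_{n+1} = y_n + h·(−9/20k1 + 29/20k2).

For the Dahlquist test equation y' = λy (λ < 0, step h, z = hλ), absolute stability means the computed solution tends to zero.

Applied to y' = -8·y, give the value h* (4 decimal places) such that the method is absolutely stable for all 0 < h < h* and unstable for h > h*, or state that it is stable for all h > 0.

Set f=λy, z=hλ:
  k1=λy_n ⇒ h·k1=z·y_n;  k2=λ(1+1/2z)y_n ⇒ h·k2=z(1+1/2z)y_n
  y_{n+1}/y_n = 1 − 9/20z + 29/20z(1+1/2z) = 1 + z + 29/40z²
  ⇒ R(z) = 1 + z + 29/40z².

Need |R(x)|<1, x<0.
x=-0.68: |R|=0.6552
R=1: x+29/40x²=0 ⇒ x=−40/29=-1.3793; min R=1−1/(4·29/40)=0.6552>−1
Confirm numerically:
  x=-0.823: |R|=0.66806 <1
  x=-0.703: |R|=0.65530 <1
  x=-0.587: |R|=0.66281 <1
  x=-1.923: |R|=1.75800 >1
  x=-1.509: |R|=1.14188 >1
So |R|<1 on (-1.3793, 0).

(-1.3793,0); λ=-8 ⇒ h* = (40/29)/8 = 0.1724.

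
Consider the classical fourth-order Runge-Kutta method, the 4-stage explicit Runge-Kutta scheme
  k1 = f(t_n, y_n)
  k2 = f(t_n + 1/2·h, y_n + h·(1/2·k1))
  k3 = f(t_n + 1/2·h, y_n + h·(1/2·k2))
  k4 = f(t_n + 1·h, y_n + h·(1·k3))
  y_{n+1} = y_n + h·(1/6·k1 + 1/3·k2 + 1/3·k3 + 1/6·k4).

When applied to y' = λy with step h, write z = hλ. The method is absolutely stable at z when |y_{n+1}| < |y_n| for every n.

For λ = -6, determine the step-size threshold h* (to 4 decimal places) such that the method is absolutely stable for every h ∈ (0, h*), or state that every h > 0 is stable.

(-2.7853,0); λ=-6 ⇒ h* = 0.4642.

With y'=λy (z=hλ):
  order 4, 4-stage ⇒ R(z)=1+z+z^2/2+z^3/6+z^4/24
  (e.g. R(-1.55)=0.27110, |R|=0.27110)

Boundary: |R(x)|=1, x<0.
x=-1.55: |R|=0.2711
|R(-1.96)|=0.3208 |R(-1.2)|=0.3184 |R(-0.51)|=0.6008
Bisect:
  x_lo=-3.2571 |R|=1.9778  x_hi=-0.2024 |R|=0.8168
  mid=-1.72977 |R|=0.27670 →hi
  mid=-2.49346 |R|=0.64206 →hi
  mid=-2.87530 |R|=1.14440 →lo
  mid=-2.68438 |R|=0.85821 →hi
  mid=-2.77984 |R|=0.99181 →hi
  mid=-2.82757 |R|=1.06563 →lo
  mid=-2.80370 |R|=1.02811 →lo
  ...
  [-2.78543,-2.78525] ⇒ x*=-2.7853
Stable set (-2.7853, 0).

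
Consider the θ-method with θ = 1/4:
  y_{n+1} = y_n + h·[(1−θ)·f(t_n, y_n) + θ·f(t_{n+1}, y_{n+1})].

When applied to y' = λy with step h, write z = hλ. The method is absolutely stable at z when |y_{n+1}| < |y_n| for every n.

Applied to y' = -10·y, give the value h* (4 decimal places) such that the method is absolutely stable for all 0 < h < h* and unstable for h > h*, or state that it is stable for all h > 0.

(-4.0000,0); λ=-10 ⇒ h* = (4)/10 = 0.4000.

Test eqn y'=λy, z=hλ:
  y_{n+1} = y_n + z·[3/4·y_n + 1/4·y_{n+1}] ⇒ (1 − 1/4z)y_{n+1} = (1 + 3/4z)y_n
  ⇒ R(z) = (1 + 3/4z)/(1 − 1/4z).

Boundary: |R(x)|=1, x<0.
x=-0.89: |R|=0.2720
R=−1: 1+3/4x = −1+1/4x ⇒ -1/2x=2 ⇒ x=2/(-1/2)=-4.0000
Confirm numerically:
  x=-3.960: |R|=0.98995 <1
  x=-2.868: |R|=0.67036 <1
  x=-2.853: |R|=0.66526 <1
  x=-4.487: |R|=1.11476 >1
  x=-4.443: |R|=1.10494 >1
  x=-4.262: |R|=1.06342 >1
So |R|<1 on (-4.0000, 0).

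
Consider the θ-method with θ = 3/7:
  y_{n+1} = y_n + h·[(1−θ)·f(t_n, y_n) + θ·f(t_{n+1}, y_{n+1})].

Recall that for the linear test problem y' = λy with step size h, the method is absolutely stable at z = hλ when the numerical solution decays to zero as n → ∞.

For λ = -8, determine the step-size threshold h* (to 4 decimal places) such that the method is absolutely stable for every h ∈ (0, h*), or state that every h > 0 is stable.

(-14.0000,0); λ=-8 ⇒ h* = (14)/8 = 1.7500.

On y'=λy, z=hλ:
  y_{n+1} = y_n + z·[4/7·y_n + 3/7·y_{n+1}] ⇒ (1 − 3/7z)y_{n+1} = (1 + 4/7z)y_n
  Hence R(z) = (1 + 4/7z)/(1 − 3/7z).

Solve |R(x)|<1 on ℝ⁻.
x=-0.98: |R|=0.3099
R=−1: 1+4/7x = −1+3/7x ⇒ -1/7x=2 ⇒ x=2/(-1/7)=-14.0000
Confirm numerically:
  x=-10.889: |R|=0.92157 <1
  x=-10.002: |R|=0.89196 <1
  x=-9.900: |R|=0.88828 <1
  x=-7.278: |R|=0.76687 <1
  x=-14.227: |R|=1.00457 >1
  x=-14.188: |R|=1.00379 >1
  x=-14.091: |R|=1.00185 >1
Interval (-14.0000, 0).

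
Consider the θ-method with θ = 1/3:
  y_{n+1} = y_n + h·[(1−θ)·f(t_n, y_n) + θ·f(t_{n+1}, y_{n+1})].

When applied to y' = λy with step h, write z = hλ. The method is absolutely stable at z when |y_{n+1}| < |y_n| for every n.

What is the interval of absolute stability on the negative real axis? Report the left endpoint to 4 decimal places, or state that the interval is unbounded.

With y'=λy (z=hλ):
  y_{n+1} = y_n + z·[2/3·y_n + 1/3·y_{n+1}] ⇒ (1 − 1/3z)y_{n+1} = (1 + 2/3z)y_n
  ⇒ R(z) = (1 + 2/3z)/(1 − 1/3z).

Need |R(x)|<1, x<0.
x=-0.58: |R|=0.5140
R=−1: 1+2/3x = −1+1/3x ⇒ -1/3x=2 ⇒ x=2/(-1/3)=-6.0000
Confirm numerically:
  x=-4.863: |R|=0.85540 <1
  x=-4.071: |R|=0.72720 <1
  x=-3.803: |R|=0.67705 <1
  x=-3.122: |R|=0.52989 <1
  x=-6.389: |R|=1.04143 >1
  x=-6.064: |R|=1.00706 >1
Interval (-6.0000, 0).

z∈(-6.0000,0).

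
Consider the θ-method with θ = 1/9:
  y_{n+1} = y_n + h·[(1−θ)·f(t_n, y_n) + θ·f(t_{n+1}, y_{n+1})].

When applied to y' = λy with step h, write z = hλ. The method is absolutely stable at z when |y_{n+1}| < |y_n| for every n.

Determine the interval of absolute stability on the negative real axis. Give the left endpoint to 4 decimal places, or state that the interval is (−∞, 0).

With y'=λy (z=hλ):
  y_{n+1} = y_n + z·[8/9·y_n + 1/9·y_{n+1}] ⇒ (1 − 1/9z)y_{n+1} = (1 + 8/9z)y_n
  Hence R(z) = (1 + 8/9z)/(1 − 1/9z).

Need |R(x)|<1, x<0.
x=-1.32: |R|=0.1512
R=−1: 1+8/9x = −1+1/9x ⇒ -7/9x=2 ⇒ x=2/(-7/9)=-2.5714
Confirm numerically:
  x=-2.094: |R|=0.69876 <1
  x=-1.904: |R|=0.57153 <1
  x=-1.593: |R|=0.35344 <1
  x=-1.485: |R|=0.27468 <1
  x=-2.774: |R|=1.12043 >1
  x=-2.657: |R|=1.05139 >1
So |R|<1 on (-2.5714, 0).

z∈(-2.5714,0).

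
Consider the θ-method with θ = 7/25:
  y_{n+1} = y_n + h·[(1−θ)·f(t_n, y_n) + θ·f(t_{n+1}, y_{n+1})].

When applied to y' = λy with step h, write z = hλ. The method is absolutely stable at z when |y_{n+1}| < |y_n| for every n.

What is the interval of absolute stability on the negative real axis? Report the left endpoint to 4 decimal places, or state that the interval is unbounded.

(-4.5455, 0).

On y'=λy, z=hλ:
  y_{n+1} = y_n + z·[18/25·y_n + 7/25·y_{n+1}] ⇒ (1 − 7/25z)y_{n+1} = (1 + 18/25z)y_n
  ⇒ R(z) = (1 + 18/25z)/(1 − 7/25z).

Find x<0 with |R(x)|<1.
x=-0.92: |R|=0.2684
R=−1: 1+18/25x = −1+7/25x ⇒ -11/25x=2 ⇒ x=2/(-11/25)=-4.5455
Confirm numerically:
  x=-3.221: |R|=0.69359 <1
  x=-3.197: |R|=0.68693 <1
  x=-2.958: |R|=0.61795 <1
  x=-2.300: |R|=0.39903 <1
  x=-5.069: |R|=1.09522 >1
  x=-4.838: |R|=1.05467 >1
  x=-4.623: |R|=1.01487 >1
So |R|<1 on (-4.5455, 0).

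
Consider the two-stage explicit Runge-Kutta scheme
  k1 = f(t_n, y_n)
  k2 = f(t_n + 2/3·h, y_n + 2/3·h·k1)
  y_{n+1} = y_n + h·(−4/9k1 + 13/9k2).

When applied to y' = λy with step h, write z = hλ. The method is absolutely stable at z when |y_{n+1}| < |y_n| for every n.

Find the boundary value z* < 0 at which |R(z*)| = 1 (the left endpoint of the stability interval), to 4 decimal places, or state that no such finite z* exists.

Set f=λy, z=hλ:
  k1=λy_n ⇒ h·k1=z·y_n;  k2=λ(1+2/3z)y_n ⇒ h·k2=z(1+2/3z)y_n
  y_{n+1}/y_n = 1 − 4/9z + 13/9z(1+2/3z) = 1 + z + 26/27z²
  R(z) = 1 + z + 26/27z².

Need |R(x)|<1, x<0.
x=-0.44: |R|=0.7464
R=1: x+26/27x²=0 ⇒ x=−27/26=-1.0385; min R=1−1/(4·26/27)=0.7404>−1
Confirm numerically:
  x=-0.916: |R|=0.89198 <1
  x=-0.789: |R|=0.81046 <1
  x=-0.718: |R|=0.77843 <1
  x=-0.641: |R|=0.75466 <1
  x=-1.392: |R|=1.47390 >1
  x=-1.226: |R|=1.22141 >1
  x=-1.080: |R|=1.04320 >1
Interval (-1.0385, 0).

left endpoint -1.0385.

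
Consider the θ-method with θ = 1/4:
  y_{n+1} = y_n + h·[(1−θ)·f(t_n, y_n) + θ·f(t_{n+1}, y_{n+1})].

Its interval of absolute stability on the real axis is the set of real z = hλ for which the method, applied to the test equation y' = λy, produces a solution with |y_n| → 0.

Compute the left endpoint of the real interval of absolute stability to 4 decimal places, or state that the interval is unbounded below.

Test eqn y'=λy, z=hλ:
  y_{n+1} = y_n + z·[3/4·y_n + 1/4·y_{n+1}] ⇒ (1 − 1/4z)y_{n+1} = (1 + 3/4z)y_n
  Hence R(z) = (1 + 3/4z)/(1 − 1/4z).

Solve |R(x)|<1 on ℝ⁻.
x=-1.58: |R|=0.1326
R=−1: 1+3/4x = −1+1/4x ⇒ -1/2x=2 ⇒ x=2/(-1/2)=-4.0000
Confirm numerically:
  x=-3.894: |R|=0.97314 <1
  x=-3.504: |R|=0.86780 <1
  x=-2.300: |R|=0.46032 <1
  x=-4.099: |R|=1.02445 >1
  x=-4.034: |R|=1.00846 >1
Stable set (-4.0000, 0).

z* = -4.0000.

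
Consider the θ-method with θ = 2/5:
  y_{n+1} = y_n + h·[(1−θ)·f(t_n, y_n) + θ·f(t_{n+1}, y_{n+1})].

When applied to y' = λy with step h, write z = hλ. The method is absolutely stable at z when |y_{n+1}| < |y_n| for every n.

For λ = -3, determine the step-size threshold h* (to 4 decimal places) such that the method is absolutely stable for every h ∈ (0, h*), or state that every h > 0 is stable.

(-10.0000,0); λ=-3 ⇒ h* = (10)/3 = 3.3333.

Test eqn y'=λy, z=hλ:
  y_{n+1} = y_n + z·[3/5·y_n + 2/5·y_{n+1}] ⇒ (1 − 2/5z)y_{n+1} = (1 + 3/5z)y_n
  Hence R(z) = (1 + 3/5z)/(1 − 2/5z).

Boundary: |R(x)|=1, x<0.
x=-0.99: |R|=0.2908
R=−1: 1+3/5x = −1+2/5x ⇒ -1/5x=2 ⇒ x=2/(-1/5)=-10.0000
Confirm numerically:
  x=-7.743: |R|=0.88983 <1
  x=-4.830: |R|=0.64734 <1
  x=-4.732: |R|=0.63579 <1
  x=-10.494: |R|=1.01901 >1
  x=-10.141: |R|=1.00558 >1
Stable set (-10.0000, 0).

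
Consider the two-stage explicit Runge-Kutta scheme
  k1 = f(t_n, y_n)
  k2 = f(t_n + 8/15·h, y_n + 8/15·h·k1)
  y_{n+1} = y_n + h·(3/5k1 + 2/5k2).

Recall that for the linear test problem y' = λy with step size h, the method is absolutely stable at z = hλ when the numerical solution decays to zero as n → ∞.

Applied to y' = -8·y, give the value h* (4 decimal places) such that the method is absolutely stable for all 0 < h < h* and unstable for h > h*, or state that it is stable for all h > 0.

(-4.6875,0); λ=-8 ⇒ h* = (75/16)/8 = 0.5859.

With y'=λy (z=hλ):
  k1=λy_n ⇒ h·k1=z·y_n;  k2=λ(1+8/15z)y_n ⇒ h·k2=z(1+8/15z)y_n
  y_{n+1}/y_n = 1 + 3/5z + 2/5z(1+8/15z) = 1 + z + 16/75z²
  R(z) = 1 + z + 16/75z².

Solve |R(x)|<1 on ℝ⁻.
x=-1.58: |R|=0.0474
R=1: x+16/75x²=0 ⇒ x=−75/16=-4.6875; min R=1−1/(4·16/75)=-0.1719>−1
Confirm numerically:
  x=-4.073: |R|=0.46606 <1
  x=-3.985: |R|=0.40278 <1
  x=-3.778: |R|=0.26697 <1
  x=-5.274: |R|=1.65988 >1
  x=-4.959: |R|=1.28723 >1
Interval (-4.6875, 0).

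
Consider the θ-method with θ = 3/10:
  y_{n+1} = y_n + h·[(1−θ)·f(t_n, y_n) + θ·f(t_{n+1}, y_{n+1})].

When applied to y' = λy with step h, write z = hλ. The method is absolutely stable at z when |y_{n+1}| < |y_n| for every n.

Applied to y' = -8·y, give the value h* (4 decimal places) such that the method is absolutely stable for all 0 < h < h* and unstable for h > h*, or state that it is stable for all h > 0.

Test eqn y'=λy, z=hλ:
  y_{n+1} = y_n + z·[7/10·y_n + 3/10·y_{n+1}] ⇒ (1 − 3/10z)y_{n+1} = (1 + 7/10z)y_n
  R(z) = (1 + 7/10z)/(1 − 3/10z).

Boundary: |R(x)|=1, x<0.
x=-1.23: |R|=0.1015
R=−1: 1+7/10x = −1+3/10x ⇒ -2/5x=2 ⇒ x=2/(-2/5)=-5.0000
Confirm numerically:
  x=-4.353: |R|=0.88777 <1
  x=-4.002: |R|=0.81859 <1
  x=-3.287: |R|=0.65500 <1
  x=-5.238: |R|=1.03702 >1
  x=-5.219: |R|=1.03414 >1
Stable set (-5.0000, 0).

(-5.0000,0); λ=-8 ⇒ h* = (5)/8 = 0.6250.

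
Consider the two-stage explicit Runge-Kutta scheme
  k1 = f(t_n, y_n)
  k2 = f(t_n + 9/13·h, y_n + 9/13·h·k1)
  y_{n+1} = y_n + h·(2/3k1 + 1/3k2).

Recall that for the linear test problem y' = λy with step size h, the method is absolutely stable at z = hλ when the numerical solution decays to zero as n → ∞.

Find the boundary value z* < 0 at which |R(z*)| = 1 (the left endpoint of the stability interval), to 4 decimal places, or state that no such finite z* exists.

left endpoint -4.3333.

Set f=λy, z=hλ:
  k1=λy_n ⇒ h·k1=z·y_n;  k2=λ(1+9/13z)y_n ⇒ h·k2=z(1+9/13z)y_n
  y_{n+1}/y_n = 1 + 2/3z + 1/3z(1+9/13z) = 1 + z + 3/13z²
  R(z) = 1 + z + 3/13z².

Solve |R(x)|<1 on ℝ⁻.
x=-0.61: |R|=0.4759
R=1: x+3/13x²=0 ⇒ x=−13/3=-4.3333; min R=1−1/(4·3/13)=-0.0833>−1
Confirm numerically:
  x=-3.789: |R|=0.52404 <1
  x=-3.141: |R|=0.13574 <1
  x=-2.807: |R|=0.01129 <1
  x=-2.236: |R|=0.08222 <1
  x=-4.592: |R|=1.27411 >1
  x=-4.561: |R|=1.23963 >1
So |R|<1 on (-4.3333, 0).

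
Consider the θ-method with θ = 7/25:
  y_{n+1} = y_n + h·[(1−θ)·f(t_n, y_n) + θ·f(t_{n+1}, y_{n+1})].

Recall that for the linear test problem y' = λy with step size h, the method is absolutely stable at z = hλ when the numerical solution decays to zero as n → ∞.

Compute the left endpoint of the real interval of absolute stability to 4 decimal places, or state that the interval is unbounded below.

With y'=λy (z=hλ):
  y_{n+1} = y_n + z·[18/25·y_n + 7/25·y_{n+1}] ⇒ (1 − 7/25z)y_{n+1} = (1 + 18/25z)y_n
  Hence R(z) = (1 + 18/25z)/(1 − 7/25z).

Boundary: |R(x)|=1, x<0.
x=-0.74: |R|=0.3870
R=−1: 1+18/25x = −1+7/25x ⇒ -11/25x=2 ⇒ x=2/(-11/25)=-4.5455
Confirm numerically:
  x=-3.936: |R|=0.87243 <1
  x=-3.063: |R|=0.64887 <1
  x=-3.025: |R|=0.63779 <1
  x=-4.960: |R|=1.07636 >1
  x=-4.877: |R|=1.06167 >1
  x=-4.732: |R|=1.03530 >1
Stable set (-4.5455, 0).

left endpoint -4.5455.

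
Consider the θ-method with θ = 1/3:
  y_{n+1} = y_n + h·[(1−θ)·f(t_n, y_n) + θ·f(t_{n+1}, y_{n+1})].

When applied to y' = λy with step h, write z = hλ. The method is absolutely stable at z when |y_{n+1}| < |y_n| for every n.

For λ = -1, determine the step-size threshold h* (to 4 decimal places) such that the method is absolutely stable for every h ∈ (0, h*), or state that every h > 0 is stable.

(-6.0000,0); λ=-1 ⇒ h* = (6)/1 = 6.0000.

With y'=λy (z=hλ):
  y_{n+1} = y_n + z·[2/3·y_n + 1/3·y_{n+1}] ⇒ (1 − 1/3z)y_{n+1} = (1 + 2/3z)y_n
  ⇒ R(z) = (1 + 2/3z)/(1 − 1/3z).

Need |R(x)|<1, x<0.
x=-1.78: |R|=0.1172
R=−1: 1+2/3x = −1+1/3x ⇒ -1/3x=2 ⇒ x=2/(-1/3)=-6.0000
Confirm numerically:
  x=-5.616: |R|=0.95543 <1
  x=-4.649: |R|=0.82338 <1
  x=-3.837: |R|=0.68363 <1
  x=-6.418: |R|=1.04438 >1
  x=-6.304: |R|=1.03267 >1
  x=-6.162: |R|=1.01768 >1
Stable set (-6.0000, 0).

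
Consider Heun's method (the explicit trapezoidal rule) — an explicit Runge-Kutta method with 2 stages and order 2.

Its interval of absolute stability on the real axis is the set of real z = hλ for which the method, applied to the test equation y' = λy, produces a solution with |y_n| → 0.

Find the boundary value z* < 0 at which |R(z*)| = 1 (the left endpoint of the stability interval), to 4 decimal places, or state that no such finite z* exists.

z* = -2.0000.

Set f=λy, z=hλ:
  order 2, 2-stage ⇒ R(z)=1+z+z^2/2
  (e.g. R(-0.68)=0.55120, |R|=0.55120)

Need |R(x)|<1, x<0.
x=-0.68: |R|=0.5512
|R(-2.05)|=1.0512 |R(-1.87)|=0.8785 |R(-0.67)|=0.5544
Bisect:
  x_lo=-2.6371 |R|=1.8401  x_hi=-0.1747 |R|=0.8406
  mid=-1.40591 |R|=0.58238 →hi
  mid=-2.02152 |R|=1.02175 →lo
  mid=-1.71372 |R|=0.75469 →hi
  mid=-1.86762 |R|=0.87638 →hi
  mid=-1.94457 |R|=0.94611 →hi
  mid=-1.98305 |R|=0.98319 →hi
  mid=-2.00229 |R|=1.00229 →lo
  mid=-1.99267 |R|=0.99269 →hi
  mid=-1.99748 |R|=0.99748 →hi
  ...
  [-2.00003,-1.99988] ⇒ x*=-2.0000
Stable set (-2.0000, 0).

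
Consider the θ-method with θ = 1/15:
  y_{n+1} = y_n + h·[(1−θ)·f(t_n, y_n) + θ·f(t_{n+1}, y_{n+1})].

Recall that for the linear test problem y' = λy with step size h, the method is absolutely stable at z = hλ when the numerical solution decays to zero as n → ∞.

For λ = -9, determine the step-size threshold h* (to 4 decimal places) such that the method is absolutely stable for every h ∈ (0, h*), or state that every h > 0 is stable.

Test eqn y'=λy, z=hλ:
  y_{n+1} = y_n + z·[14/15·y_n + 1/15·y_{n+1}] ⇒ (1 − 1/15z)y_{n+1} = (1 + 14/15z)y_n
  ⇒ R(z) = (1 + 14/15z)/(1 − 1/15z).

Boundary: |R(x)|=1, x<0.
x=-0.45: |R|=0.5631
R=−1: 1+14/15x = −1+1/15x ⇒ -13/15x=2 ⇒ x=2/(-13/15)=-2.3077
Confirm numerically:
  x=-2.140: |R|=0.87281 <1
  x=-1.368: |R|=0.25367 <1
  x=-0.969: |R|=0.08980 <1
  x=-2.787: |R|=1.35031 >1
  x=-2.625: |R|=1.23404 >1
Interval (-2.3077, 0).

(-2.3077,0); λ=-9 ⇒ h* = (30/13)/9 = 0.2564.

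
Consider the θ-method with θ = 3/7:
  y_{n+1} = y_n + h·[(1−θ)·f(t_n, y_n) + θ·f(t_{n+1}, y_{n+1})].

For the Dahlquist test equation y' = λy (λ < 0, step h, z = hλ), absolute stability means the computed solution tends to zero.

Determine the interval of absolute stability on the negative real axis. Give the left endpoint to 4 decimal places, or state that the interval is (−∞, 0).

z∈(-14.0000,0).

Test eqn y'=λy, z=hλ:
  y_{n+1} = y_n + z·[4/7·y_n + 3/7·y_{n+1}] ⇒ (1 − 3/7z)y_{n+1} = (1 + 4/7z)y_n
  so R(z) = (1 + 4/7z)/(1 − 3/7z).

Solve |R(x)|<1 on ℝ⁻.
x=-1.53: |R|=0.0759
R=−1: 1+4/7x = −1+3/7x ⇒ -1/7x=2 ⇒ x=2/(-1/7)=-14.0000
Confirm numerically:
  x=-11.073: |R|=0.92722 <1
  x=-9.651: |R|=0.87904 <1
  x=-9.103: |R|=0.85727 <1
  x=-8.588: |R|=0.83482 <1
  x=-14.497: |R|=1.00984 >1
  x=-14.190: |R|=1.00383 >1
So |R|<1 on (-14.0000, 0).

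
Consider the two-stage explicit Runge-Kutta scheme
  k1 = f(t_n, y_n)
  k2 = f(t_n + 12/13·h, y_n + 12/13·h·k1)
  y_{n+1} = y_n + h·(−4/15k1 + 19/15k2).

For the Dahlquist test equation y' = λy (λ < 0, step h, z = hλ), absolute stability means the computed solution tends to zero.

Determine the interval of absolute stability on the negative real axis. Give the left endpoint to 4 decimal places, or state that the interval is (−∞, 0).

z∈(-0.8553,0).

Set f=λy, z=hλ:
  k1=λy_n ⇒ h·k1=z·y_n;  k2=λ(1+12/13z)y_n ⇒ h·k2=z(1+12/13z)y_n
  y_{n+1}/y_n = 1 − 4/15z + 19/15z(1+12/13z) = 1 + z + 76/65z²
  ⇒ R(z) = 1 + z + 76/65z².

Need |R(x)|<1, x<0.
x=-0.32: |R|=0.7997
R=1: x+76/65x²=0 ⇒ x=−65/76=-0.8553; min R=1−1/(4·76/65)=0.7862>−1
Confirm numerically:
  x=-0.824: |R|=0.96988 <1
  x=-0.589: |R|=0.81663 <1
  x=-0.515: |R|=0.79511 <1
  x=-0.356: |R|=0.79218 <1
  x=-1.399: |R|=1.88942 >1
  x=-1.256: |R|=1.58850 >1
Interval (-0.8553, 0).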